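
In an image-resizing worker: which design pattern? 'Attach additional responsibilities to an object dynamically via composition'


This matches the Decorator pattern

Decorator


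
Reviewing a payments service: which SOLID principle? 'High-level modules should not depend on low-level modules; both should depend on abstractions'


This describes the Dependency Inversion Principle (DIP)

Dependency Inversion Principle (DIP)


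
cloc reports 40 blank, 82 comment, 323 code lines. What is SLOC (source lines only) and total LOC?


Total LOC = blank + comment + code
Total LOC = 40 + 82 + 323 = 445
SLOC (source only) = code = 323

Total LOC: 445, SLOC: 323


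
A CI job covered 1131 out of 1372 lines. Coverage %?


Coverage = covered / total * 100
Coverage = 1131 / 1372 * 100
Coverage = 82.43%

82.43%


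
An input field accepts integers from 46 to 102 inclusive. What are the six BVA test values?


Range: [46, 102]
Boundaries: just below min, min, min+1, max-1, max, just above max
Values: [45, 46, 47, 101, 102, 103]

[45, 46, 47, 101, 102, 103]


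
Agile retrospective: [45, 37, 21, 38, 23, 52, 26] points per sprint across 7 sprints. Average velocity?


Formula: Avg velocity = Total points / Number of sprints
Points: [45, 37, 21, 38, 23, 52, 26]
Sum = 45 + 37 + 21 + 38 + 23 + 52 + 26 = 242
Avg velocity = 242 / 7 = 34.57 points/sprint

34.57 points/sprint


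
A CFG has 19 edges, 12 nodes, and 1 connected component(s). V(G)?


Formula: V(G) = E - N + 2P
V(G) = 19 - 12 + 2*1
V(G) = 7 + 2
V(G) = 9

9


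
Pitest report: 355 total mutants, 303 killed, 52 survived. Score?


Mutation score = killed / total * 100
Mutation score = 303 / 355 * 100
Mutation score = 85.35%

85.35%


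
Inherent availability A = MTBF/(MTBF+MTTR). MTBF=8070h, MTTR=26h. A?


Availability = MTBF / (MTBF + MTTR)
Availability = 8070 / (8070 + 26)
Availability = 8070 / 8096
Availability = 99.6789%

99.6789%


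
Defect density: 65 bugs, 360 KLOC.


Defect density = defects / KLOC
Defect density = 65 / 360
Defect density = 0.181 defects/KLOC

0.181 defects/KLOC


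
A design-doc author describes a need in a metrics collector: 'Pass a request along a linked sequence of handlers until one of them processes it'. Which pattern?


This matches the Chain of Responsibility pattern

Chain of Responsibility


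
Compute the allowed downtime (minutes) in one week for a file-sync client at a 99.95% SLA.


Formula: allowed downtime = period * (100 - SLA) / 100
Period (week) = 10080 minutes
Unavailability fraction = (100 - 99.95) / 100
Allowed downtime = 10080 * (100 - 99.95) / 100
Allowed downtime = 5.04 minutes

5.04 minutes


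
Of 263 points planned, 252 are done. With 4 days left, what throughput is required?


Formula: Required rate = Remaining points / Days left
Remaining = 263 - 252 = 11 points
Required rate = 11 / 4 = 2.75 points/day

2.75 points/day


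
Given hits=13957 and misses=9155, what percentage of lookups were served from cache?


Formula: hit rate = hits / (hits + misses) * 100
hit rate = 13957 / (13957 + 9155) * 100
hit rate = 13957 / 23112 * 100
hit rate = 60.39%

60.39%


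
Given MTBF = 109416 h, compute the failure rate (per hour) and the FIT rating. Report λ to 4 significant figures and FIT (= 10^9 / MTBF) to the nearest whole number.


Formula: λ = 1 / MTBF; FIT = λ × 1e9 = 1e9 / MTBF
λ = 1 / 109416 ≈ 9.139e-06 failures/hour
FIT = 1e9 / 109416 ≈ 9139 failures per 1e9 hours (nearest whole number)

λ = 9.139e-06 /h, FIT = 9139


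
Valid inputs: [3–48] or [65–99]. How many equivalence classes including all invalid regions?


Valid ranges: [3,48] and [65,99]
Class 1: x < 3 — invalid
Class 2: 3 ≤ x ≤ 48 — valid
Class 3: 48 < x < 65 — invalid (gap between ranges)
Class 4: 65 ≤ x ≤ 99 — valid
Class 5: x > 99 — invalid
Total equivalence classes: 5

5 equivalence classes


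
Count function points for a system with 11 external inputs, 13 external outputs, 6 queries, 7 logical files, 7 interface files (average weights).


UFP = EI*4 + EO*5 + EQ*4 + ILF*10 + EIF*7
UFP = 11*4 + 13*5 + 6*4 + 7*10 + 7*7
UFP = 44 + 65 + 24 + 70 + 49
UFP = 252

252


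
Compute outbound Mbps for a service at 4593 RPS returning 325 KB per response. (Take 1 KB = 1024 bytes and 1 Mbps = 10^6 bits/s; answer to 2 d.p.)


Formula: Mbps = payload_bytes * RPS * 8 / 1e6
Payload per request = 325 KB = 325 * 1024 = 332800 bytes
Total bytes/sec = 332800 * 4593 = 1528550400
Total bits/sec = 1528550400 * 8 = 12228403200
Mbps = 12228403200 / 1e6 = 12228.4

12228.4 Mbps


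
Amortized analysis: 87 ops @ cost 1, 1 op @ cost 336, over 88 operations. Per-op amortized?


Formula: Amortized cost = Total cost / Operations
Total cost = (87 * 1) + (1 * 336)
Total cost = 87 + 336 = 423
Amortized = 423 / 88 = 4.8068

4.8068


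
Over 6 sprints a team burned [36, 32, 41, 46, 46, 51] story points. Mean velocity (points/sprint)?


Formula: Avg velocity = Total points / Number of sprints
Points: [36, 32, 41, 46, 46, 51]
Sum = 36 + 32 + 41 + 46 + 46 + 51 = 252
Avg velocity = 252 / 6 = 42.0 points/sprint

42.0 points/sprint


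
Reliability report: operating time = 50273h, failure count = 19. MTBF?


Formula: MTBF = Total operating time / Number of failures
MTBF = 50273 / 19
MTBF = 2645.95 hours

2645.95 hours


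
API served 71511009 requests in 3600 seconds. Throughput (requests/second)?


Formula: throughput = requests / seconds
throughput = 71511009 / 3600
throughput = 19864.17 requests/second

19864.17 requests/second


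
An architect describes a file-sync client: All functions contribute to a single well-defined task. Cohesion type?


Reasoning: Best: single purpose
Type: Functional cohesion

Functional cohesion


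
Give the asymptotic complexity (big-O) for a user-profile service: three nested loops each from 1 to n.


Reasoning: three levels of nesting over n
Complexity: O(n^3)

O(n^3)


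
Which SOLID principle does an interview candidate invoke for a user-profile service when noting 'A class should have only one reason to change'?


This describes the Single Responsibility Principle (SRP)

Single Responsibility Principle (SRP)


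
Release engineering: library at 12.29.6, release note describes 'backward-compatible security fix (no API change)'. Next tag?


Current: 12.29.6
Change category: 'backward-compatible security fix (no API change)' → patch bump
SemVer rule: patch bump → increment PATCH (MAJOR and MINOR unchanged)
New: 12.29.7

12.29.7


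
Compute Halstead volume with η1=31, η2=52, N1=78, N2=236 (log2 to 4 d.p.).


Formula: V = N * log2(η), where N = N1 + N2 and η = η1 + η2
η = 31 + 52 = 83
N = 78 + 236 = 314
log2(83) ≈ 6.3750
V = 314 * 6.3750 = 2001.75

2001.75


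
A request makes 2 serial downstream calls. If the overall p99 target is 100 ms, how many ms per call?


Formula: per_stage = total_budget / stages
per_stage = 100 / 2
per_stage = 50.0 ms

50.0 ms


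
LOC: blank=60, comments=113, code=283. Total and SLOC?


Total LOC = blank + comment + code
Total LOC = 60 + 113 + 283 = 456
SLOC (source only) = code = 283

Total LOC: 456, SLOC: 283


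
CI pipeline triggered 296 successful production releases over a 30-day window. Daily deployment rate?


Formula: deployments per day = releases / days
= 296 / 30
= 9.867 deploys/day
(equivalently, 69.07 deploys/week)

9.867 deploys/day


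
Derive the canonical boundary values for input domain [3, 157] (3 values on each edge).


Range: [3, 157]
Boundaries: just below min, min, min+1, max-1, max, just above max
Values: [2, 3, 4, 156, 157, 158]

[2, 3, 4, 156, 157, 158]


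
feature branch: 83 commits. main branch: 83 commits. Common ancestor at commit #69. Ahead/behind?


Common ancestor: commit #69
feature commits after divergence: 83 - 69 = 14
main commits after divergence: 83 - 69 = 14
feature is 14 commits ahead of main
main is 14 commits ahead of feature

feature ahead: 14, main ahead: 14


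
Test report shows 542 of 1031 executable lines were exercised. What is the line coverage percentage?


Coverage = covered / total * 100
Coverage = 542 / 1031 * 100
Coverage = 52.57%

52.57%


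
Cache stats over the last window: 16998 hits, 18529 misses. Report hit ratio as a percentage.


Formula: hit rate = hits / (hits + misses) * 100
hit rate = 16998 / (16998 + 18529) * 100
hit rate = 16998 / 35527 * 100
hit rate = 47.85%

47.85%


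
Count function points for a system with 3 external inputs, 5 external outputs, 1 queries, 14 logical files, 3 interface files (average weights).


UFP = EI*4 + EO*5 + EQ*4 + ILF*10 + EIF*7
UFP = 3*4 + 5*5 + 1*4 + 14*10 + 3*7
UFP = 12 + 25 + 4 + 140 + 21
UFP = 202

202


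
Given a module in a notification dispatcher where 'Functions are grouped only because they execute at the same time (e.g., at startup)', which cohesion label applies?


Reasoning: Related by timing only
Type: Temporal cohesion

Temporal cohesion


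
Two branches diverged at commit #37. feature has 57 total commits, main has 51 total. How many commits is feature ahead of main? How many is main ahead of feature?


Common ancestor: commit #37
feature commits after divergence: 57 - 37 = 20
main commits after divergence: 51 - 37 = 14
feature is 20 commits ahead of main
main is 14 commits ahead of feature

feature ahead: 20, main ahead: 14


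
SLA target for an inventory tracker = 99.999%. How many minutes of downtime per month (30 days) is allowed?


Formula: allowed downtime = period * (100 - SLA) / 100
Period (month (30 days)) = 43200 minutes
Unavailability fraction = (100 - 99.999) / 100
Allowed downtime = 43200 * (100 - 99.999) / 100
Allowed downtime = 0.432 minutes

0.432 minutes


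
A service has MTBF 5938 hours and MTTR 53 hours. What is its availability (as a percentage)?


Availability = MTBF / (MTBF + MTTR)
Availability = 5938 / (5938 + 53)
Availability = 5938 / 5991
Availability = 99.1153%

99.1153%


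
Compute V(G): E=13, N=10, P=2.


Formula: V(G) = E - N + 2P
V(G) = 13 - 10 + 2*2
V(G) = 3 + 4
V(G) = 7

7


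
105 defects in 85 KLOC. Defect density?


Defect density = defects / KLOC
Defect density = 105 / 85
Defect density = 1.235 defects/KLOC

1.235 defects/KLOC


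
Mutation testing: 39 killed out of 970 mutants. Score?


Mutation score = killed / total * 100
Mutation score = 39 / 970 * 100
Mutation score = 4.02%

4.02%


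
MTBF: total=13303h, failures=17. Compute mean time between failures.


Formula: MTBF = Total operating time / Number of failures
MTBF = 13303 / 17
MTBF = 782.53 hours

782.53 hours


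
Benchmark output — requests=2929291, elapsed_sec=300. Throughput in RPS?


Formula: throughput = requests / seconds
throughput = 2929291 / 300
throughput = 9764.3 requests/second

9764.3 requests/second


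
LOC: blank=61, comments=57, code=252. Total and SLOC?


Total LOC = blank + comment + code
Total LOC = 61 + 57 + 252 = 370
SLOC (source only) = code = 252

Total LOC: 370, SLOC: 252


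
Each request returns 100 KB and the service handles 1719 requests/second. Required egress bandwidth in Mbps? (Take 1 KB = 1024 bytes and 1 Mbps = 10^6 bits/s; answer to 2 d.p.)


Formula: Mbps = payload_bytes * RPS * 8 / 1e6
Payload per request = 100 KB = 100 * 1024 = 102400 bytes
Total bytes/sec = 102400 * 1719 = 176025600
Total bits/sec = 176025600 * 8 = 1408204800
Mbps = 1408204800 / 1e6 = 1408.2

1408.2 Mbps


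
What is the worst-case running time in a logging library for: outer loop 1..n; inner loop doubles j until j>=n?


Reasoning: linear outer times logarithmic inner
Complexity: O(n log n)

O(n log n)


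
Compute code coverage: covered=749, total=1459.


Coverage = covered / total * 100
Coverage = 749 / 1459 * 100
Coverage = 51.34%

51.34%


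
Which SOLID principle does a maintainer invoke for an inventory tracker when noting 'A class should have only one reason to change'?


This describes the Single Responsibility Principle (SRP)

Single Responsibility Principle (SRP)


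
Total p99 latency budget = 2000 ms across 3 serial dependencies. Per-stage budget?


Formula: per_stage = total_budget / stages
per_stage = 2000 / 3
per_stage = 666.67 ms

666.67 ms


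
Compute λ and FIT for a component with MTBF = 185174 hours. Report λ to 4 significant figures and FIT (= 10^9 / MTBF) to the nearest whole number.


Formula: λ = 1 / MTBF; FIT = λ × 1e9 = 1e9 / MTBF
λ = 1 / 185174 ≈ 5.400e-06 failures/hour
FIT = 1e9 / 185174 ≈ 5400 failures per 1e9 hours (nearest whole number)

λ = 5.400e-06 /h, FIT = 5400


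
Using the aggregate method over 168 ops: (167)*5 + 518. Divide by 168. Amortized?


Formula: Amortized cost = Total cost / Operations
Total cost = (167 * 5) + (1 * 518)
Total cost = 835 + 518 = 1353
Amortized = 1353 / 168 = 8.0536

8.0536


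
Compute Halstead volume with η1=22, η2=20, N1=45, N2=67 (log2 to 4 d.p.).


Formula: V = N * log2(η), where N = N1 + N2 and η = η1 + η2
η = 22 + 20 = 42
N = 45 + 67 = 112
log2(42) ≈ 5.3923
V = 112 * 5.3923 = 603.94

603.94


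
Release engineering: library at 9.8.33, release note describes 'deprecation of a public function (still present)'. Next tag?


Current: 9.8.33
Change category: 'deprecation of a public function (still present)' → minor bump
SemVer rule: minor bump → increment MINOR, reset PATCH to 0 (MAJOR unchanged)
New: 9.9.0

9.9.0


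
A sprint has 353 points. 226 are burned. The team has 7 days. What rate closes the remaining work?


Formula: Required rate = Remaining points / Days left
Remaining = 353 - 226 = 127 points
Required rate = 127 / 7 = 18.14 points/day

18.14 points/day


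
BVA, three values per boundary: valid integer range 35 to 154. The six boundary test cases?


Range: [35, 154]
Boundaries: just below min, min, min+1, max-1, max, just above max
Values: [34, 35, 36, 153, 154, 155]

[34, 35, 36, 153, 154, 155]


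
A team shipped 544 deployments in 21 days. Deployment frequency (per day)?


Formula: deployments per day = releases / days
= 544 / 21
= 25.905 deploys/day
(equivalently, 181.33 deploys/week)

25.905 deploys/day


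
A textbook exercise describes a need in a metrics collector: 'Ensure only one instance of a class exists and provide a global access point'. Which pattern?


This matches the Singleton pattern

Singleton


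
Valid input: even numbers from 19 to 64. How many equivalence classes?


Constraint: even integers in [19, 64]
Class 1: x < 19 — out-of-range invalid
Class 2: x in [19,64] but odd — wrong type invalid
Class 3: x in [19,64] and even — valid
Class 4: x > 64 — out-of-range invalid
Total equivalence classes: 4

4 equivalence classes


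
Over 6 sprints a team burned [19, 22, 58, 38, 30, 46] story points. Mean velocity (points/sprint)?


Formula: Avg velocity = Total points / Number of sprints
Points: [19, 22, 58, 38, 30, 46]
Sum = 19 + 22 + 58 + 38 + 30 + 46 = 213
Avg velocity = 213 / 6 = 35.5 points/sprint

35.5 points/sprint


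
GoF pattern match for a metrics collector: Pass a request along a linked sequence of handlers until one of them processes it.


This matches the Chain of Responsibility pattern

Chain of Responsibility


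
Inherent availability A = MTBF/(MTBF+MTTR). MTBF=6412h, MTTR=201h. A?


Availability = MTBF / (MTBF + MTTR)
Availability = 6412 / (6412 + 201)
Availability = 6412 / 6613
Availability = 96.9605%

96.9605%


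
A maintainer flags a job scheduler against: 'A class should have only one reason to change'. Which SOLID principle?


This describes the Single Responsibility Principle (SRP)

Single Responsibility Principle (SRP)


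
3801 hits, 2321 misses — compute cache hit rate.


Formula: hit rate = hits / (hits + misses) * 100
hit rate = 3801 / (3801 + 2321) * 100
hit rate = 3801 / 6122 * 100
hit rate = 62.09%

62.09%


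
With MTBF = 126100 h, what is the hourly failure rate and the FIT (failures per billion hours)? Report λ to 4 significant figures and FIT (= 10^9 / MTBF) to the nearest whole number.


Formula: λ = 1 / MTBF; FIT = λ × 1e9 = 1e9 / MTBF
λ = 1 / 126100 ≈ 7.930e-06 failures/hour
FIT = 1e9 / 126100 ≈ 7930 failures per 1e9 hours (nearest whole number)

λ = 7.930e-06 /h, FIT = 7930


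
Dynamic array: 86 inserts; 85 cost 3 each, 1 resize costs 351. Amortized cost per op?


Formula: Amortized cost = Total cost / Operations
Total cost = (85 * 3) + (1 * 351)
Total cost = 255 + 351 = 606
Amortized = 606 / 86 = 7.0465

7.0465


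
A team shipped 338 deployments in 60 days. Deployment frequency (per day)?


Formula: deployments per day = releases / days
= 338 / 60
= 5.633 deploys/day
(equivalently, 39.43 deploys/week)

5.633 deploys/day


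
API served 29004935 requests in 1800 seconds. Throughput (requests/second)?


Formula: throughput = requests / seconds
throughput = 29004935 / 1800
throughput = 16113.85 requests/second

16113.85 requests/second


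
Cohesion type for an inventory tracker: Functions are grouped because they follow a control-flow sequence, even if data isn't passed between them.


Reasoning: Grouped by order of execution within a routine, not by data flow
Type: Procedural cohesion

Procedural cohesion


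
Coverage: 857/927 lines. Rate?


Coverage = covered / total * 100
Coverage = 857 / 927 * 100
Coverage = 92.45%

92.45%


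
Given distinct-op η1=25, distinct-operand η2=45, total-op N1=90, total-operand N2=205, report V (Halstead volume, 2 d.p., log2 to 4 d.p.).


Formula: V = N * log2(η), where N = N1 + N2 and η = η1 + η2
η = 25 + 45 = 70
N = 90 + 205 = 295
log2(70) ≈ 6.1293
V = 295 * 6.1293 = 1808.14

1808.14


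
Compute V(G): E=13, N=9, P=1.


Formula: V(G) = E - N + 2P
V(G) = 13 - 9 + 2*1
V(G) = 4 + 2
V(G) = 6

6


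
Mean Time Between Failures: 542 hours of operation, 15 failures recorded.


Formula: MTBF = Total operating time / Number of failures
MTBF = 542 / 15
MTBF = 36.13 hours

36.13 hours


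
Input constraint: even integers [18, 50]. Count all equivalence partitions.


Constraint: even integers in [18, 50]
Class 1: x < 18 — out-of-range invalid
Class 2: x in [18,50] but odd — wrong type invalid
Class 3: x in [18,50] and even — valid
Class 4: x > 50 — out-of-range invalid
Total equivalence classes: 4

4 equivalence classes


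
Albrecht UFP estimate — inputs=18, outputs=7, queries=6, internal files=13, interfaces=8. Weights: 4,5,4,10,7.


UFP = EI*4 + EO*5 + EQ*4 + ILF*10 + EIF*7
UFP = 18*4 + 7*5 + 6*4 + 13*10 + 8*7
UFP = 72 + 35 + 24 + 130 + 56
UFP = 317

317


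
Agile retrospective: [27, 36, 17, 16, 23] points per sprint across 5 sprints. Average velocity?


Formula: Avg velocity = Total points / Number of sprints
Points: [27, 36, 17, 16, 23]
Sum = 27 + 36 + 17 + 16 + 23 = 119
Avg velocity = 119 / 5 = 23.8 points/sprint

23.8 points/sprint


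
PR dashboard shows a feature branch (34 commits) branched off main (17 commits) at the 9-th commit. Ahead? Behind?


Common ancestor: commit #9
feature commits after divergence: 34 - 9 = 25
main commits after divergence: 17 - 9 = 8
feature is 25 commits ahead of main
main is 8 commits ahead of feature

feature ahead: 25, main ahead: 8


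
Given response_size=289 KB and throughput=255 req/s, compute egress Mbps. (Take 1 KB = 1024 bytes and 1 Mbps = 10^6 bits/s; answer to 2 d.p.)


Formula: Mbps = payload_bytes * RPS * 8 / 1e6
Payload per request = 289 KB = 289 * 1024 = 295936 bytes
Total bytes/sec = 295936 * 255 = 75463680
Total bits/sec = 75463680 * 8 = 603709440
Mbps = 603709440 / 1e6 = 603.71

603.71 Mbps


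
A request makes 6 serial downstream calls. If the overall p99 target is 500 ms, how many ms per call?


Formula: per_stage = total_budget / stages
per_stage = 500 / 6
per_stage = 83.33 ms

83.33 ms


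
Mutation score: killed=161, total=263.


Mutation score = killed / total * 100
Mutation score = 161 / 263 * 100
Mutation score = 61.22%

61.22%


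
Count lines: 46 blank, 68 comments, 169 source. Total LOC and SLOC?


Total LOC = blank + comment + code
Total LOC = 46 + 68 + 169 = 283
SLOC (source only) = code = 169

Total LOC: 283, SLOC: 169


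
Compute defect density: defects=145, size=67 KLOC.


Defect density = defects / KLOC
Defect density = 145 / 67
Defect density = 2.164 defects/KLOC

2.164 defects/KLOC


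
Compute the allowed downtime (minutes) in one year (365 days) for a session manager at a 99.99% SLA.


Formula: allowed downtime = period * (100 - SLA) / 100
Period (year (365 days)) = 525600 minutes
Unavailability fraction = (100 - 99.99) / 100
Allowed downtime = 525600 * (100 - 99.99) / 100
Allowed downtime = 52.56 minutes

52.56 minutes


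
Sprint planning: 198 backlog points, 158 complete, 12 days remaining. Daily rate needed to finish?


Formula: Required rate = Remaining points / Days left
Remaining = 198 - 158 = 40 points
Required rate = 40 / 12 = 3.33 points/day

3.33 points/day


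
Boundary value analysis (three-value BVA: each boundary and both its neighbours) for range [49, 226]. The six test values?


Range: [49, 226]
Boundaries: just below min, min, min+1, max-1, max, just above max
Values: [48, 49, 50, 225, 226, 227]

[48, 49, 50, 225, 226, 227]


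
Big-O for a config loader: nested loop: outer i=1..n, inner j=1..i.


Reasoning: triangle: n(n+1)/2 ~ n^2/2
Complexity: O(n^2)

O(n^2)


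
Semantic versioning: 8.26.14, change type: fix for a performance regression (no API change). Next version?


Current: 8.26.14
Change category: 'fix for a performance regression (no API change)' → patch bump
SemVer rule: patch bump → increment PATCH (MAJOR and MINOR unchanged)
New: 8.26.15

8.26.15


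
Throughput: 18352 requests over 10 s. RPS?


Formula: throughput = requests / seconds
throughput = 18352 / 10
throughput = 1835.2 requests/second

1835.2 requests/second


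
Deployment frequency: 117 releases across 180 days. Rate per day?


Formula: deployments per day = releases / days
= 117 / 180
= 0.65 deploys/day
(equivalently, 4.55 deploys/week)

0.65 deploys/day


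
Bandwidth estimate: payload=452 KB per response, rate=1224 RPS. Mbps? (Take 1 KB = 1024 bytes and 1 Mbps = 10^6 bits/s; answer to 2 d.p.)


Formula: Mbps = payload_bytes * RPS * 8 / 1e6
Payload per request = 452 KB = 452 * 1024 = 462848 bytes
Total bytes/sec = 462848 * 1224 = 566525952
Total bits/sec = 566525952 * 8 = 4532207616
Mbps = 4532207616 / 1e6 = 4532.21

4532.21 Mbps


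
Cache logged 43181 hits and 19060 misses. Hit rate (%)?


Formula: hit rate = hits / (hits + misses) * 100
hit rate = 43181 / (43181 + 19060) * 100
hit rate = 43181 / 62241 * 100
hit rate = 69.38%

69.38%


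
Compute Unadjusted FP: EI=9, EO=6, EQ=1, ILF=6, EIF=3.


UFP = EI*4 + EO*5 + EQ*4 + ILF*10 + EIF*7
UFP = 9*4 + 6*5 + 1*4 + 6*10 + 3*7
UFP = 36 + 30 + 4 + 60 + 21
UFP = 151

151


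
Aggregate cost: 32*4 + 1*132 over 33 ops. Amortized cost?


Formula: Amortized cost = Total cost / Operations
Total cost = (32 * 4) + (1 * 132)
Total cost = 128 + 132 = 260
Amortized = 260 / 33 = 7.8788

7.8788


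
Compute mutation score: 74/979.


Mutation score = killed / total * 100
Mutation score = 74 / 979 * 100
Mutation score = 7.56%

7.56%


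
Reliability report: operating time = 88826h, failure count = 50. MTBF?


Formula: MTBF = Total operating time / Number of failures
MTBF = 88826 / 50
MTBF = 1776.52 hours

1776.52 hours


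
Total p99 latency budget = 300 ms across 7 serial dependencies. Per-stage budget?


Formula: per_stage = total_budget / stages
per_stage = 300 / 7
per_stage = 42.86 ms

42.86 ms


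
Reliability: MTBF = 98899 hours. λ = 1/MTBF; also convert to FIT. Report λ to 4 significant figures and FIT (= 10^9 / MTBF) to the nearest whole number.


Formula: λ = 1 / MTBF; FIT = λ × 1e9 = 1e9 / MTBF
λ = 1 / 98899 ≈ 1.011e-05 failures/hour
FIT = 1e9 / 98899 ≈ 10111 failures per 1e9 hours (nearest whole number)

λ = 1.011e-05 /h, FIT = 10111


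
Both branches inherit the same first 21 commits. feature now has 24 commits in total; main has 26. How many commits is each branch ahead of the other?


Common ancestor: commit #21
feature commits after divergence: 24 - 21 = 3
main commits after divergence: 26 - 21 = 5
feature is 3 commits ahead of main
main is 5 commits ahead of feature

feature ahead: 3, main ahead: 5


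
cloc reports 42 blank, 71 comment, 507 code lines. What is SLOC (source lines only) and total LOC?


Total LOC = blank + comment + code
Total LOC = 42 + 71 + 507 = 620
SLOC (source only) = code = 507

Total LOC: 620, SLOC: 507


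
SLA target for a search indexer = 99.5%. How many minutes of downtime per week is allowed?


Formula: allowed downtime = period * (100 - SLA) / 100
Period (week) = 10080 minutes
Unavailability fraction = (100 - 99.5) / 100
Allowed downtime = 10080 * (100 - 99.5) / 100
Allowed downtime = 50.4 minutes

50.4 minutes


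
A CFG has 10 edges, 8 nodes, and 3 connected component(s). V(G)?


Formula: V(G) = E - N + 2P
V(G) = 10 - 8 + 2*3
V(G) = 2 + 6
V(G) = 8

8


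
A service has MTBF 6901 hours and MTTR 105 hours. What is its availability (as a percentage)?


Availability = MTBF / (MTBF + MTTR)
Availability = 6901 / (6901 + 105)
Availability = 6901 / 7006
Availability = 98.5013%

98.5013%


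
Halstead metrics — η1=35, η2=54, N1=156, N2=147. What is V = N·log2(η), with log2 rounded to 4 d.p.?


Formula: V = N * log2(η), where N = N1 + N2 and η = η1 + η2
η = 35 + 54 = 89
N = 156 + 147 = 303
log2(89) ≈ 6.4757
V = 303 * 6.4757 = 1962.14

1962.14


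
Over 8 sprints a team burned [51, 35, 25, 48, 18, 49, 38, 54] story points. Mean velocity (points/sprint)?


Formula: Avg velocity = Total points / Number of sprints
Points: [51, 35, 25, 48, 18, 49, 38, 54]
Sum = 51 + 35 + 25 + 48 + 18 + 49 + 38 + 54 = 318
Avg velocity = 318 / 8 = 39.75 points/sprint

39.75 points/sprint


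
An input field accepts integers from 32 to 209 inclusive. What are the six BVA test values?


Range: [32, 209]
Boundaries: just below min, min, min+1, max-1, max, just above max
Values: [31, 32, 33, 208, 209, 210]

[31, 32, 33, 208, 209, 210]


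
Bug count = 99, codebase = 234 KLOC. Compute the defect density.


Defect density = defects / KLOC
Defect density = 99 / 234
Defect density = 0.423 defects/KLOC

0.423 defects/KLOC


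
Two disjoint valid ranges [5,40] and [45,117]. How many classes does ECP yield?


Valid ranges: [5,40] and [45,117]
Class 1: x < 5 — invalid
Class 2: 5 ≤ x ≤ 40 — valid
Class 3: 40 < x < 45 — invalid (gap between ranges)
Class 4: 45 ≤ x ≤ 117 — valid
Class 5: x > 117 — invalid
Total equivalence classes: 5

5 equivalence classes


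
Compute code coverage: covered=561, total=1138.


Coverage = covered / total * 100
Coverage = 561 / 1138 * 100
Coverage = 49.3%

49.3%


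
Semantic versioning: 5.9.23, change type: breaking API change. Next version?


Current: 5.9.23
Change category: 'breaking API change' → major bump
SemVer rule: major bump → increment MAJOR, reset MINOR and PATCH to 0
New: 6.0.0

6.0.0


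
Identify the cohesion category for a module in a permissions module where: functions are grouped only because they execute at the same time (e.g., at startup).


Reasoning: Related by timing only
Type: Temporal cohesion

Temporal cohesion


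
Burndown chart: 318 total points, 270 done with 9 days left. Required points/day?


Formula: Required rate = Remaining points / Days left
Remaining = 318 - 270 = 48 points
Required rate = 48 / 9 = 5.33 points/day

5.33 points/day


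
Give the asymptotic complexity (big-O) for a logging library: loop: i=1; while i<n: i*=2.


Reasoning: i doubles each step so iterations are log2(n)
Complexity: O(log n)

O(log n)


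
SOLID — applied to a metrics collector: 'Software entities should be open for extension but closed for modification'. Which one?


This describes the Open/Closed Principle (OCP)

Open/Closed Principle (OCP)


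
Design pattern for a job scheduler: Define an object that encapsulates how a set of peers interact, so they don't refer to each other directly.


This matches the Mediator pattern

Mediator


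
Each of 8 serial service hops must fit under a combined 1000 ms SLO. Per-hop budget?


Formula: per_stage = total_budget / stages
per_stage = 1000 / 8
per_stage = 125.0 ms

125.0 ms


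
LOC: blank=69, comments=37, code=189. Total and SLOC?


Total LOC = blank + comment + code
Total LOC = 69 + 37 + 189 = 295
SLOC (source only) = code = 189

Total LOC: 295, SLOC: 189


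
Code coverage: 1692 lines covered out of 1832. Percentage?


Coverage = covered / total * 100
Coverage = 1692 / 1832 * 100
Coverage = 92.36%

92.36%


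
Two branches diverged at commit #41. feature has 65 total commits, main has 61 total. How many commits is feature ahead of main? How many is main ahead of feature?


Common ancestor: commit #41
feature commits after divergence: 65 - 41 = 24
main commits after divergence: 61 - 41 = 20
feature is 24 commits ahead of main
main is 20 commits ahead of feature

feature ahead: 24, main ahead: 20


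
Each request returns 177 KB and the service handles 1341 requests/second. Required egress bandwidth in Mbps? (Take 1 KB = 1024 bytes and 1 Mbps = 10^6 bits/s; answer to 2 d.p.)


Formula: Mbps = payload_bytes * RPS * 8 / 1e6
Payload per request = 177 KB = 177 * 1024 = 181248 bytes
Total bytes/sec = 181248 * 1341 = 243053568
Total bits/sec = 243053568 * 8 = 1944428544
Mbps = 1944428544 / 1e6 = 1944.43

1944.43 Mbps


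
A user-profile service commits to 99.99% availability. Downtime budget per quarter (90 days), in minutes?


Formula: allowed downtime = period * (100 - SLA) / 100
Period (quarter (90 days)) = 129600 minutes
Unavailability fraction = (100 - 99.99) / 100
Allowed downtime = 129600 * (100 - 99.99) / 100
Allowed downtime = 12.96 minutes

12.96 minutes


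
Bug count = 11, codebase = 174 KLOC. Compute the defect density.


Defect density = defects / KLOC
Defect density = 11 / 174
Defect density = 0.063 defects/KLOC

0.063 defects/KLOC


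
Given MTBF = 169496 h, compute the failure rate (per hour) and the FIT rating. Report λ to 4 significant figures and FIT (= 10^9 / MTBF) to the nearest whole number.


Formula: λ = 1 / MTBF; FIT = λ × 1e9 = 1e9 / MTBF
λ = 1 / 169496 ≈ 5.900e-06 failures/hour
FIT = 1e9 / 169496 ≈ 5900 failures per 1e9 hours (nearest whole number)

λ = 5.900e-06 /h, FIT = 5900


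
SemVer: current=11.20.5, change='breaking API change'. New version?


Current: 11.20.5
Change category: 'breaking API change' → major bump
SemVer rule: major bump → increment MAJOR, reset MINOR and PATCH to 0
New: 12.0.0

12.0.0


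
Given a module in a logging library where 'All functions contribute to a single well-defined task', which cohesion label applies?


Reasoning: Best: single purpose
Type: Functional cohesion

Functional cohesion


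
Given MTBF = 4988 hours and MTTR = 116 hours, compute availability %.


Availability = MTBF / (MTBF + MTTR)
Availability = 4988 / (4988 + 116)
Availability = 4988 / 5104
Availability = 97.7273%

97.7273%


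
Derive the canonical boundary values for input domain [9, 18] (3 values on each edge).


Range: [9, 18]
Boundaries: just below min, min, min+1, max-1, max, just above max
Values: [8, 9, 10, 17, 18, 19]

[8, 9, 10, 17, 18, 19]


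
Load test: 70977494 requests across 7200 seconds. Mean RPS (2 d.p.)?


Formula: throughput = requests / seconds
throughput = 70977494 / 7200
throughput = 9857.99 requests/second

9857.99 requests/second


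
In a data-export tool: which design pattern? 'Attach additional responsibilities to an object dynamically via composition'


This matches the Decorator pattern

Decorator


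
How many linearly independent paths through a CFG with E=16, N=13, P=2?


Formula: V(G) = E - N + 2P
V(G) = 16 - 13 + 2*2
V(G) = 3 + 4
V(G) = 7

7


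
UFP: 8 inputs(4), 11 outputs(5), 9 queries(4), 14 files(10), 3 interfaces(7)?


UFP = EI*4 + EO*5 + EQ*4 + ILF*10 + EIF*7
UFP = 8*4 + 11*5 + 9*4 + 14*10 + 3*7
UFP = 32 + 55 + 36 + 140 + 21
UFP = 284

284


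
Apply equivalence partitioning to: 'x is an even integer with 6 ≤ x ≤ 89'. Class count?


Constraint: even integers in [6, 89]
Class 1: x < 6 — out-of-range invalid
Class 2: x in [6,89] but odd — wrong type invalid
Class 3: x in [6,89] and even — valid
Class 4: x > 89 — out-of-range invalid
Total equivalence classes: 4

4 equivalence classes


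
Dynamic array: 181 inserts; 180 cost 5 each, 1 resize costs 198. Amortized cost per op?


Formula: Amortized cost = Total cost / Operations
Total cost = (180 * 5) + (1 * 198)
Total cost = 900 + 198 = 1098
Amortized = 1098 / 181 = 6.0663

6.0663


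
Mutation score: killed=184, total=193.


Mutation score = killed / total * 100
Mutation score = 184 / 193 * 100
Mutation score = 95.34%

95.34%


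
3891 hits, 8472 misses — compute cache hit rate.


Formula: hit rate = hits / (hits + misses) * 100
hit rate = 3891 / (3891 + 8472) * 100
hit rate = 3891 / 12363 * 100
hit rate = 31.47%

31.47%


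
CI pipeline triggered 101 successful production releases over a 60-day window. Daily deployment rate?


Formula: deployments per day = releases / days
= 101 / 60
= 1.683 deploys/day
(equivalently, 11.78 deploys/week)

1.683 deploys/day


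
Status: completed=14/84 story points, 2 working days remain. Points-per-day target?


Formula: Required rate = Remaining points / Days left
Remaining = 84 - 14 = 70 points
Required rate = 70 / 2 = 35.0 points/day

35.0 points/day


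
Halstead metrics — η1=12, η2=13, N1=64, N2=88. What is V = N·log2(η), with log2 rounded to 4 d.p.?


Formula: V = N * log2(η), where N = N1 + N2 and η = η1 + η2
η = 12 + 13 = 25
N = 64 + 88 = 152
log2(25) ≈ 4.6439
V = 152 * 4.6439 = 705.87

705.87


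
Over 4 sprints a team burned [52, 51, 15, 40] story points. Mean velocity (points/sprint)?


Formula: Avg velocity = Total points / Number of sprints
Points: [52, 51, 15, 40]
Sum = 52 + 51 + 15 + 40 = 158
Avg velocity = 158 / 4 = 39.5 points/sprint

39.5 points/sprint


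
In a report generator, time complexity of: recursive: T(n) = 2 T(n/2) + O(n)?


Reasoning: master theorem case 2 (merge-sort recurrence)
Complexity: O(n log n)

O(n log n)


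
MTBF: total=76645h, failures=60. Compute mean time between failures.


Formula: MTBF = Total operating time / Number of failures
MTBF = 76645 / 60
MTBF = 1277.42 hours

1277.42 hours


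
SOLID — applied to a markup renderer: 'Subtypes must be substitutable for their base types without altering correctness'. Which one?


This describes the Liskov Substitution Principle (LSP)

Liskov Substitution Principle (LSP)


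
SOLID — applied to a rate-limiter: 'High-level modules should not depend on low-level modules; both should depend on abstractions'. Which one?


This describes the Dependency Inversion Principle (DIP)

Dependency Inversion Principle (DIP)


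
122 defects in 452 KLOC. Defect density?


Defect density = defects / KLOC
Defect density = 122 / 452
Defect density = 0.27 defects/KLOC

0.27 defects/KLOC


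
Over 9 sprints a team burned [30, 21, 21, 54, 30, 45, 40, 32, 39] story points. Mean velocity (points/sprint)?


Formula: Avg velocity = Total points / Number of sprints
Points: [30, 21, 21, 54, 30, 45, 40, 32, 39]
Sum = 30 + 21 + 21 + 54 + 30 + 45 + 40 + 32 + 39 = 312
Avg velocity = 312 / 9 = 34.67 points/sprint

34.67 points/sprint


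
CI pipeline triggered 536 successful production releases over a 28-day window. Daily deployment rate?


Formula: deployments per day = releases / days
= 536 / 28
= 19.143 deploys/day
(equivalently, 134.0 deploys/week)

19.143 deploys/day


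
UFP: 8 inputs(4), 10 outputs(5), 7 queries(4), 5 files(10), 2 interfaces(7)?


UFP = EI*4 + EO*5 + EQ*4 + ILF*10 + EIF*7
UFP = 8*4 + 10*5 + 7*4 + 5*10 + 2*7
UFP = 32 + 50 + 28 + 50 + 14
UFP = 174

174


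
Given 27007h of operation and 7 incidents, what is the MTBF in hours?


Formula: MTBF = Total operating time / Number of failures
MTBF = 27007 / 7
MTBF = 3858.14 hours

3858.14 hours


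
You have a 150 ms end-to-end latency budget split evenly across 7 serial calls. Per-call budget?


Formula: per_stage = total_budget / stages
per_stage = 150 / 7
per_stage = 21.43 ms

21.43 ms


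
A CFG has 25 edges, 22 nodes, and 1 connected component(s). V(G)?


Formula: V(G) = E - N + 2P
V(G) = 25 - 22 + 2*1
V(G) = 3 + 2
V(G) = 5

5


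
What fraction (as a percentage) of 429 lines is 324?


Coverage = covered / total * 100
Coverage = 324 / 429 * 100
Coverage = 75.52%

75.52%


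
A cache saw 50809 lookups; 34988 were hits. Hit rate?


Formula: hit rate = hits / (hits + misses) * 100
hit rate = 34988 / (34988 + 15821) * 100
hit rate = 34988 / 50809 * 100
hit rate = 68.86%

68.86%


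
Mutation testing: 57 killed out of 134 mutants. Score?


Mutation score = killed / total * 100
Mutation score = 57 / 134 * 100
Mutation score = 42.54%

42.54%


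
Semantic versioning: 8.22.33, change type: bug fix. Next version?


Current: 8.22.33
Change category: 'bug fix' → patch bump
SemVer rule: patch bump → increment PATCH (MAJOR and MINOR unchanged)
New: 8.22.34

8.22.34


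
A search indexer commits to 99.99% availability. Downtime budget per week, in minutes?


Formula: allowed downtime = period * (100 - SLA) / 100
Period (week) = 10080 minutes
Unavailability fraction = (100 - 99.99) / 100
Allowed downtime = 10080 * (100 - 99.99) / 100
Allowed downtime = 1.008 minutes

1.008 minutes


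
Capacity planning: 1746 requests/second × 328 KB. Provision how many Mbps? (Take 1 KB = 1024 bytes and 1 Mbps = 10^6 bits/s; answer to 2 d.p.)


Formula: Mbps = payload_bytes * RPS * 8 / 1e6
Payload per request = 328 KB = 328 * 1024 = 335872 bytes
Total bytes/sec = 335872 * 1746 = 586432512
Total bits/sec = 586432512 * 8 = 4691460096
Mbps = 4691460096 / 1e6 = 4691.46

4691.46 Mbps


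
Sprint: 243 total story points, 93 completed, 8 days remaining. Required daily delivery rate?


Formula: Required rate = Remaining points / Days left
Remaining = 243 - 93 = 150 points
Required rate = 150 / 8 = 18.75 points/day

18.75 points/day


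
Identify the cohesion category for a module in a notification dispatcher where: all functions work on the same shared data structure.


Reasoning: Functions share data
Type: Communicational cohesion

Communicational cohesion


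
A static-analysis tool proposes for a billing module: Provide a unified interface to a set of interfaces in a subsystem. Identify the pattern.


This matches the Facade pattern

Facade


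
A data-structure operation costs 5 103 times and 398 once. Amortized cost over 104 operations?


Formula: Amortized cost = Total cost / Operations
Total cost = (103 * 5) + (1 * 398)
Total cost = 515 + 398 = 913
Amortized = 913 / 104 = 8.7788

8.7788


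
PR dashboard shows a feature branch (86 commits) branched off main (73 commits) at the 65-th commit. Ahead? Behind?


Common ancestor: commit #65
feature commits after divergence: 86 - 65 = 21
main commits after divergence: 73 - 65 = 8
feature is 21 commits ahead of main
main is 8 commits ahead of feature

feature ahead: 21, main ahead: 8


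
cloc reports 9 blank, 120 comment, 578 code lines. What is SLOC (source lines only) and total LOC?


Total LOC = blank + comment + code
Total LOC = 9 + 120 + 578 = 707
SLOC (source only) = code = 578

Total LOC: 707, SLOC: 578
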